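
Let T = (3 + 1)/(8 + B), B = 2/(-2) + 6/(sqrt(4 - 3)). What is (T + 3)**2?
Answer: 1849/169 ≈ 10.941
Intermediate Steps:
B = 5 (B = 2*(-1/2) + 6/(sqrt(1)) = -1 + 6/1 = -1 + 6*1 = -1 + 6 = 5)
T = 4/13 (T = (3 + 1)/(8 + 5) = 4/13 ≈ 0.30769)
(T + 3)**2 = (4/13 + 3)**2 = (43/13)**2 = 1849/169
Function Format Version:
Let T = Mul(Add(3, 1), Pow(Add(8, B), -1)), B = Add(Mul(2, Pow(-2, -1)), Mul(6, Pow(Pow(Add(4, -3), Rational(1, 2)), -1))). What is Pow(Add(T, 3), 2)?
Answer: Rational(1849, 169) ≈ 10.941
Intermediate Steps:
B = 5 (B = Add(Mul(2, Rational(-1, 2)), Mul(6, Pow(Pow(1, Rational(1, 2)), -1))) = Add(-1, Mul(6, Pow(1, -1))) = Add(-1, Mul(6, 1)) = Add(-1, 6) = 5)
T = Rational(4, 13) (T = Mul(Add(3, 1), Pow(Add(8, 5), -1)) = Mul(4, Pow(13, -1)) = Mul(4, Rational(1, 13)) = Rational(4, 13) ≈ 0.30769)
Pow(Add(T, 3), 2) = Pow(Add(Rational(4, 13), 3), 2) = Pow(Rational(43, 13), 2) = Rational(1849, 169)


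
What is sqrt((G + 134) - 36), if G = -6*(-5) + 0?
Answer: 8*sqrt(2) ≈ 11.314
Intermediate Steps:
G = 30 (G = 30 + 0 = 30)
sqrt((G + 134) - 36) = sqrt((30 + 134) - 36) = sqrt(164 - 36) = sqrt(128) = 8*sqrt(2)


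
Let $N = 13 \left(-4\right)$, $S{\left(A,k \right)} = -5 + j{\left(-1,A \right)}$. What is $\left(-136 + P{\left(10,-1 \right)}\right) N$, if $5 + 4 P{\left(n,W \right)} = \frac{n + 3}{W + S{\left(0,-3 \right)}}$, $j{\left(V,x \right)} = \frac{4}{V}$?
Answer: $\frac{71539}{10} \approx 7153.9$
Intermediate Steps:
$S{\left(A,k \right)} = -9$ ($S{\left(A,k \right)} = -5 + \frac{4}{-1} = -5 + 4 \left(-1\right) = -5 - 4 = -9$)
$P{\left(n,W \right)} = - \frac{5}{4} + \frac{3 + n}{4 \left(-9 + W\right)}$ ($P{\left(n,W \right)} = - \frac{5}{4} + \frac{\left(n + 3\right) \frac{1}{W - 9}}{4} = - \frac{5}{4} + \frac{\left(3 + n\right) \frac{1}{-9 + W}}{4} = - \frac{5}{4} + \frac{\frac{1}{-9 + W} \left(3 + n\right)}{4} = - \frac{5}{4} + \frac{3 + n}{4 \left(-9 + W\right)}$)
$N = -52$
$\left(-136 + P{\left(10,-1 \right)}\right) N = \left(-136 + \frac{-48 - 10 + 5 \left(-1\right)}{4 \left(9 - -1\right)}\right) \left(-52\right) = \left(-136 + \frac{-48 - 10 - 5}{4 \left(9 + 1\right)}\right) \left(-52\right) = \left(-136 + \frac{1}{4} \cdot \frac{1}{10} \left(-63\right)\right) \left(-52\right) = \left(-136 - \frac{63}{40}\right) \left(-52\right) = \left(- \frac{5503}{40}\right) \left(-52\right) = \frac{71539}{10}$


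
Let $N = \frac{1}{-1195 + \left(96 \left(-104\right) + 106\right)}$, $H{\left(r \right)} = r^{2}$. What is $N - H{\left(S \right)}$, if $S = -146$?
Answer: $- \frac{236032069}{11073} \approx -21316.0$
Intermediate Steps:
$N = - \frac{1}{11073}$ ($N = \frac{1}{-1195 + \left(-9984 + 106\right)} = \frac{1}{-1195 - 9878} = \frac{1}{-11073} = - \frac{1}{11073} \approx -9.031 \cdot 10^{-5}$)
$N - H{\left(S \right)} = - \frac{1}{11073} - \left(-146\right)^{2} = - \frac{1}{11073} - 21316 = - \frac{236032069}{11073}$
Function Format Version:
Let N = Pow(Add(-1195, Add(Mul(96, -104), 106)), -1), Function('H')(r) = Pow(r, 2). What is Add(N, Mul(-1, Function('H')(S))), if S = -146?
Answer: Rational(-236032069, 11073) ≈ -21316.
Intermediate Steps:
N = Rational(-1, 11073) (N = Pow(Add(-1195, Add(-9984, 106)), -1) = Pow(Add(-1195, -9878), -1) = Pow(-11073, -1) = Rational(-1, 11073) ≈ -9.0310e-5)
Add(N, Mul(-1, Function('H')(S))) = Add(Rational(-1, 11073), Mul(-1, Pow(-146, 2))) = Add(Rational(-1, 11073), Mul(-1, 21316)) = Add(Rational(-1, 11073), -21316) = Rational(-236032069, 11073)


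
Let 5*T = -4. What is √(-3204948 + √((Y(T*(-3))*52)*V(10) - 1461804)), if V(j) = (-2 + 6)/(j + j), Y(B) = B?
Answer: √(-80123700 + 10*I*√9136119)/5 ≈ 0.33768 + 1790.2*I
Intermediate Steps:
T = -⅘ (T = (⅕)*(-4) = -⅘ ≈ -0.80000)
V(j) = 2/j (V(j) = 4/((2*j)) = 4*(1/(2*j)) = 2/j)
√(-3204948 + √((Y(T*(-3))*52)*V(10) - 1461804)) = √(-3204948 + √((-⅘*(-3)*52)*(2/10) - 1461804)) = √(-3204948 + √(((12/5)*52)*(2*(⅒)) - 1461804)) = √(-3204948 + √((624/5)*(⅕) - 1461804)) = √(-3204948 + √(624/25 - 1461804)) = √(-3204948 + √(-36544476/25)) = √(-3204948 + 2*I*√9136119/5)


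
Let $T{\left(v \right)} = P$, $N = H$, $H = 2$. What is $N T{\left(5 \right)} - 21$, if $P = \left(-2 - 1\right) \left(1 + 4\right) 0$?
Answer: $-21$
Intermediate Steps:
$N = 2$
$P = 0$ ($P = \left(-3\right) 5 \cdot 0 = \left(-15\right) 0 = 0$)
$T{\left(v \right)} = 0$
$N T{\left(5 \right)} - 21 = 2 \cdot 0 - 21 = 0 - 21 = -21$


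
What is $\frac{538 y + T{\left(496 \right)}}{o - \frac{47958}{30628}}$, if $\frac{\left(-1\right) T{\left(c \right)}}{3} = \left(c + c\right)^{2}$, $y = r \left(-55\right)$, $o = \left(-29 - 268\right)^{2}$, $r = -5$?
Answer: $- \frac{42944161988}{1350808647} \approx -31.791$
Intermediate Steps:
$o = 88209$ ($o = \left(-297\right)^{2} = 88209$)
$y = 275$ ($y = \left(-5\right) \left(-55\right) = 275$)
$T{\left(c \right)} = - 12 c^{2}$ ($T{\left(c \right)} = - 3 \left(c + c\right)^{2} = - 3 \left(2 c\right)^{2} = - 3 \cdot 4 c^{2} = - 12 c^{2}$)
$\frac{538 y + T{\left(496 \right)}}{o - \frac{47958}{30628}} = \frac{538 \cdot 275 - 12 \cdot 496^{2}}{88209 - \frac{47958}{30628}} = \frac{147950 - 2952192}{88209 - \frac{23979}{15314}} = - \frac{2804242}{\frac{1350808647}{15314}} = \left(-2804242\right) \frac{15314}{1350808647} = - \frac{42944161988}{1350808647}$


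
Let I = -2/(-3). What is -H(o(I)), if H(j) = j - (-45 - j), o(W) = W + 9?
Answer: -193/3 ≈ -64.333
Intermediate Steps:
I = 2/3 (I = -2*(-1/3) = 2/3 ≈ 0.66667)
o(W) = 9 + W
H(j) = 45 + 2*j (H(j) = j + (45 + j) = 45 + 2*j)
-H(o(I)) = -(45 + 2*(9 + 2/3)) = -(45 + 2*(29/3)) = -(45 + 58/3) = -1*193/3 = -193/3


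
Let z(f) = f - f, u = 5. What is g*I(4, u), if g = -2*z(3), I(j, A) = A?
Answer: 0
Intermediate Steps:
z(f) = 0
g = 0 (g = -2*0 = 0)
g*I(4, u) = 0*5 = 0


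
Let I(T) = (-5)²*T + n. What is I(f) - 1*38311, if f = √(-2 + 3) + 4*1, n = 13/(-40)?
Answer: -1527453/40 ≈ -38186.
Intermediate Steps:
n = -13/40 (n = 13*(-1/40) = -13/40 ≈ -0.32500)
f = 5 (f = √1 + 4 = 1 + 4 = 5)
I(T) = -13/40 + 25*T (I(T) = (-5)²*T - 13/40 = 25*T - 13/40 = -13/40 + 25*T)
I(f) - 1*38311 = (-13/40 + 25*5) - 1*38311 = (-13/40 + 125) - 38311 = 4987/40 - 38311 = -1527453/40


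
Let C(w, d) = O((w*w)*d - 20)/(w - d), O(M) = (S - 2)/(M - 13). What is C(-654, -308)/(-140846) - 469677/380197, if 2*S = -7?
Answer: -548230940585493462467/443785322504152859304 ≈ -1.2354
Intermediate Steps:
S = -7/2 (S = (½)*(-7) = -7/2 ≈ -3.5000)
O(M) = -11/(2*(-13 + M)) (O(M) = (-7/2 - 2)/(M - 13) = -11/(2*(-13 + M)))
C(w, d) = -11/((-66 + 2*d*w²)*(w - d)) (C(w, d) = (-11/(-26 + 2*((w*w)*d - 20)))/(w - d) = (-11/(-26 + 2*(w²*d - 20)))/(w - d) = (-11/(-26 + 2*(d*w² - 20)))/(w - d) = (-11/(-26 + 2*(-20 + d*w²)))/(w - d) = (-11/(-26 + (-40 + 2*d*w²)))/(w - d) = (-11/(-66 + 2*d*w²))/(w - d) = -11/((-66 + 2*d*w²)*(w - d)))
C(-654, -308)/(-140846) - 469677/380197 = (11/(2*(-33 - 308*(-654)²)*(-308 - 1*(-654))))/(-140846) - 469677/380197 = (11/(2*(-33 - 308*427716)*(-308 + 654)))*(-1/140846) - 469677*1/380197 = ((11/2)/(-33 - 131736528*346))*(-1/140846) - 469677/380197 = ((11/2)*(1/346)/(-131736561))*(-1/140846) - 469677/380197 = ((11/2)*(-1/131736561)*(1/346))*(-1/140846) - 469677/380197 = -1/8287427292*(-1/140846) - 469677/380197 = 1/1167250984369032 - 469677/380197 = -548230940585493462467/443785322504152859304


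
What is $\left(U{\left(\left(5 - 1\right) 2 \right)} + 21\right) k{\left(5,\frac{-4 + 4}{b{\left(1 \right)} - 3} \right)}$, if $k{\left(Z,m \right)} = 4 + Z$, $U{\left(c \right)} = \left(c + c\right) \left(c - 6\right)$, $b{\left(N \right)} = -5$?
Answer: $477$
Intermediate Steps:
$U{\left(c \right)} = 2 c \left(-6 + c\right)$
$\left(U{\left(\left(5 - 1\right) 2 \right)} + 21\right) k{\left(5,\frac{-4 + 4}{b{\left(1 \right)} - 3} \right)} = \left(2 \left(5 - 1\right) 2 \left(-6 + \left(5 - 1\right) 2\right) + 21\right) \left(4 + 5\right) = \left(2 \cdot 4 \cdot 2 \left(-6 + 4 \cdot 2\right) + 21\right) 9 = \left(2 \cdot 8 \left(-6 + 8\right) + 21\right) 9 = \left(2 \cdot 8 \cdot 2 + 21\right) 9 = \left(32 + 21\right) 9 = 53 \cdot 9 = 477$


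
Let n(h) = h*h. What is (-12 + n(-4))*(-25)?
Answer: -100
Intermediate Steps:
n(h) = h²
(-12 + n(-4))*(-25) = (-12 + (-4)²)*(-25) = (-12 + 16)*(-25) = 4*(-25) = -100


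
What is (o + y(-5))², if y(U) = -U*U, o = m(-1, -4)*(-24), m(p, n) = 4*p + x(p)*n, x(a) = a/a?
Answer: 27889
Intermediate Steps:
x(a) = 1
m(p, n) = n + 4*p (m(p, n) = 4*p + 1*n = 4*p + n = n + 4*p)
o = 192 (o = (-4 + 4*(-1))*(-24) = (-4 - 4)*(-24) = -8*(-24) = 192)
y(U) = -U²
(o + y(-5))² = (192 - 1*(-5)²)² = (192 - 1*25)² = (192 - 25)² = 167² = 27889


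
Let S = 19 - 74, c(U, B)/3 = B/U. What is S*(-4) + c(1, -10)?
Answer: 190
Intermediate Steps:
c(U, B) = 3*B/U (c(U, B) = 3*(B/U) = 3*B/U)
S = -55
S*(-4) + c(1, -10) = -55*(-4) + 3*(-10)/1 = 220 + 3*(-10)*1 = 220 - 30 = 190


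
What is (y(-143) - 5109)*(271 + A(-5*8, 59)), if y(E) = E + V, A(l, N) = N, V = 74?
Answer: -1708740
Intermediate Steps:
y(E) = 74 + E (y(E) = E + 74 = 74 + E)
(y(-143) - 5109)*(271 + A(-5*8, 59)) = ((74 - 143) - 5109)*(271 + 59) = (-69 - 5109)*330 = -5178*330 = -1708740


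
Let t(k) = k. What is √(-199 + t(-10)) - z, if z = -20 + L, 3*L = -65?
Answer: 125/3 + I*√209 ≈ 41.667 + 14.457*I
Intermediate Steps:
L = -65/3 (L = (⅓)*(-65) = -65/3 ≈ -21.667)
z = -125/3 (z = -20 - 65/3 = -125/3 ≈ -41.667)
√(-199 + t(-10)) - z = √(-199 - 10) - 1*(-125/3) = √(-209) + 125/3 = I*√209 + 125/3 = 125/3 + I*√209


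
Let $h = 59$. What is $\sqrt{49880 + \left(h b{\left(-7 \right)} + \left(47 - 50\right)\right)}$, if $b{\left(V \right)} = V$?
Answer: $6 \sqrt{1374} \approx 222.41$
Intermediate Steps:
$\sqrt{49880 + \left(h b{\left(-7 \right)} + \left(47 - 50\right)\right)} = \sqrt{49880 + \left(59 \left(-7\right) + \left(47 - 50\right)\right)} = \sqrt{49880 - 416} = \sqrt{49464} = 6 \sqrt{1374}$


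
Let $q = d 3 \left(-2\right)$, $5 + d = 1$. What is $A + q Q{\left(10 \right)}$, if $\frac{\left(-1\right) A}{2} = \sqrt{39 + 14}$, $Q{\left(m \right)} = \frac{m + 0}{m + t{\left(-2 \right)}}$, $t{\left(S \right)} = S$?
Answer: $30 - 2 \sqrt{53} \approx 15.44$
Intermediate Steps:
$d = -4$ ($d = -5 + 1 = -4$)
$Q{\left(m \right)} = \frac{m}{-2 + m}$ ($Q{\left(m \right)} = \frac{m + 0}{m - 2} = \frac{m}{-2 + m}$)
$A = - 2 \sqrt{53}$ ($A = - 2 \sqrt{39 + 14} = - 2 \sqrt{53} \approx -14.56$)
$q = 24$ ($q = \left(-4\right) 3 \left(-2\right) = \left(-12\right) \left(-2\right) = 24$)
$A + q Q{\left(10 \right)} = - 2 \sqrt{53} + 24 \frac{10}{-2 + 10} = - 2 \sqrt{53} + 24 \cdot \frac{10}{8} = - 2 \sqrt{53} + 24 \cdot 10 \cdot \frac{1}{8} = - 2 \sqrt{53} + 24 \cdot \frac{5}{4} = - 2 \sqrt{53} + 30 = 30 - 2 \sqrt{53}$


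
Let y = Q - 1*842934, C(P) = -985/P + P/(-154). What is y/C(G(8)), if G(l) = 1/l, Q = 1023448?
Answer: -222393248/9708161 ≈ -22.908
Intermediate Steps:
C(P) = -985/P - P/154 (C(P) = -985/P + P*(-1/154) = -985/P - P/154)
y = 180514 (y = 1023448 - 1*842934 = 1023448 - 842934 = 180514)
y/C(G(8)) = 180514/(-985/(1/8) - 1/154/8) = 180514/(-985/1/8 - 1/154*1/8) = 180514/(-985*8 - 1/1232) = 180514/(-7880 - 1/1232) = 180514/(-9708161/1232) = 180514*(-1232/9708161) = -222393248/9708161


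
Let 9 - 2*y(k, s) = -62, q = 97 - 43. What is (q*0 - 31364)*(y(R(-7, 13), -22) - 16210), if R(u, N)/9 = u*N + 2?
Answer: 507297018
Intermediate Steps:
R(u, N) = 18 + 9*N*u (R(u, N) = 9*(u*N + 2) = 9*(N*u + 2) = 9*(2 + N*u) = 18 + 9*N*u)
q = 54
y(k, s) = 71/2 (y(k, s) = 9/2 - ½*(-62) = 9/2 + 31 = 71/2)
(q*0 - 31364)*(y(R(-7, 13), -22) - 16210) = (54*0 - 31364)*(71/2 - 16210) = (0 - 31364)*(-32349/2) = -31364*(-32349/2) = 507297018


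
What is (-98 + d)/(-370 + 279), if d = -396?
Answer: 38/7 ≈ 5.4286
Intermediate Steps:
(-98 + d)/(-370 + 279) = (-98 - 396)/(-370 + 279) = -494/(-91) = -494*(-1/91) = 38/7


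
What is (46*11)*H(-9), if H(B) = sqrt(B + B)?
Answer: 1518*I*sqrt(2) ≈ 2146.8*I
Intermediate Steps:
H(B) = sqrt(2)*sqrt(B) (H(B) = sqrt(2*B) = sqrt(2)*sqrt(B))
(46*11)*H(-9) = (46*11)*(sqrt(2)*sqrt(-9)) = 506*(sqrt(2)*(3*I)) = 506*(3*I*sqrt(2)) = 1518*I*sqrt(2)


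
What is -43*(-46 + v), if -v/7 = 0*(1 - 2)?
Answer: 1978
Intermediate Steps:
v = 0 (v = -0*(1 - 2) = -0*(-1) = -7*0 = 0)
-43*(-46 + v) = -43*(-46 + 0) = -43*(-46) = 1978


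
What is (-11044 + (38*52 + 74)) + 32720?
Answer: 23726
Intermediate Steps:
(-11044 + (38*52 + 74)) + 32720 = (-11044 + (1976 + 74)) + 32720 = (-11044 + 2050) + 32720 = -8994 + 32720 = 23726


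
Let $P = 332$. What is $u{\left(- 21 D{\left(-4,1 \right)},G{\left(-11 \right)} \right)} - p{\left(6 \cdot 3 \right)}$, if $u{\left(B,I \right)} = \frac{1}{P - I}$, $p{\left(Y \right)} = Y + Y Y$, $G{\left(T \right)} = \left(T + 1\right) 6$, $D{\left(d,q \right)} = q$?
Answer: $- \frac{134063}{392} \approx -342.0$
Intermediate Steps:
$G{\left(T \right)} = 6 + 6 T$ ($G{\left(T \right)} = \left(1 + T\right) 6 = 6 + 6 T$)
$p{\left(Y \right)} = Y + Y^{2}$
$u{\left(B,I \right)} = \frac{1}{332 - I}$
$u{\left(- 21 D{\left(-4,1 \right)},G{\left(-11 \right)} \right)} - p{\left(6 \cdot 3 \right)} = - \frac{1}{-332 + \left(6 + 6 \left(-11\right)\right)} - 6 \cdot 3 \left(1 + 6 \cdot 3\right) = - \frac{1}{-332 + \left(6 - 66\right)} - 18 \left(1 + 18\right) = - \frac{1}{-332 - 60} - 18 \cdot 19 = - \frac{1}{-392} - 342 = \left(-1\right) \left(- \frac{1}{392}\right) - 342 = \frac{1}{392} - 342 = - \frac{134063}{392}$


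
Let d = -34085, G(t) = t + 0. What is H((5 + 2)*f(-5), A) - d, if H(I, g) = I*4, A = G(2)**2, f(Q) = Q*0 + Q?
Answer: 33945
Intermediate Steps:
G(t) = t
f(Q) = Q (f(Q) = 0 + Q = Q)
A = 4 (A = 2**2 = 4)
H(I, g) = 4*I
H((5 + 2)*f(-5), A) - d = 4*((5 + 2)*(-5)) - 1*(-34085) = 4*(7*(-5)) + 34085 = 4*(-35) + 34085 = -140 + 34085 = 33945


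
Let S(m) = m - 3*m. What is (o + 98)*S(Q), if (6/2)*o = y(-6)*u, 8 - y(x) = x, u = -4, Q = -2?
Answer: 952/3 ≈ 317.33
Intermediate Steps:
y(x) = 8 - x
S(m) = -2*m
o = -56/3 (o = ((8 - 1*(-6))*(-4))/3 = ((8 + 6)*(-4))/3 = (14*(-4))/3 = (1/3)*(-56) = -56/3 ≈ -18.667)
(o + 98)*S(Q) = (-56/3 + 98)*(-2*(-2)) = (238/3)*4 = 952/3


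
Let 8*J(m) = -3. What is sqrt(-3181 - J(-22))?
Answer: I*sqrt(50890)/4 ≈ 56.397*I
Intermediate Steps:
J(m) = -3/8 (J(m) = (1/8)*(-3) = -3/8)
sqrt(-3181 - J(-22)) = sqrt(-3181 - 1*(-3/8)) = sqrt(-3181 + 3/8) = sqrt(-25445/8) = I*sqrt(50890)/4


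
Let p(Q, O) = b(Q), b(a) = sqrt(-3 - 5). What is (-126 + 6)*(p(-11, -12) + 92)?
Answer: -11040 - 240*I*sqrt(2) ≈ -11040.0 - 339.41*I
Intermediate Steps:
b(a) = 2*I*sqrt(2) (b(a) = sqrt(-8) = 2*I*sqrt(2))
p(Q, O) = 2*I*sqrt(2)
(-126 + 6)*(p(-11, -12) + 92) = (-126 + 6)*(2*I*sqrt(2) + 92) = -120*(92 + 2*I*sqrt(2)) = -11040 - 240*I*sqrt(2)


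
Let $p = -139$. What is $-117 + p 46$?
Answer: $-6511$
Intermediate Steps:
$-117 + p 46 = -117 - 6394 = -6511$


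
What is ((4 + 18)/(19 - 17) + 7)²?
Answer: 324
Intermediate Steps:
((4 + 18)/(19 - 17) + 7)² = (22/2 + 7)² = (22*(½) + 7)² = (11 + 7)² = 18² = 324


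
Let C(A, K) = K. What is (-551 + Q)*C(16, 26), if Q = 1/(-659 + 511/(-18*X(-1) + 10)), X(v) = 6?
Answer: -133217838/9299 ≈ -14326.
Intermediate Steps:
Q = -14/9299 (Q = 1/(-659 + 511/(-18*6 + 10)) = 1/(-659 + 511/(-108 + 10)) = 1/(-659 + 511/(-98)) = 1/(-659 + 511*(-1/98)) = 1/(-659 - 73/14) = 1/(-9299/14) = -14/9299 ≈ -0.0015055)
(-551 + Q)*C(16, 26) = (-551 - 14/9299)*26 = -5123763/9299*26 = -133217838/9299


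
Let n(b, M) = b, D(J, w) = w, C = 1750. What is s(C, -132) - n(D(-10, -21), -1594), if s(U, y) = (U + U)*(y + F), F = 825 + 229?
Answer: 3227021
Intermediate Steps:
F = 1054
s(U, y) = 2*U*(1054 + y) (s(U, y) = (U + U)*(y + 1054) = (2*U)*(1054 + y) = 2*U*(1054 + y))
s(C, -132) - n(D(-10, -21), -1594) = 2*1750*(1054 - 132) - 1*(-21) = 2*1750*922 + 21 = 3227000 + 21 = 3227021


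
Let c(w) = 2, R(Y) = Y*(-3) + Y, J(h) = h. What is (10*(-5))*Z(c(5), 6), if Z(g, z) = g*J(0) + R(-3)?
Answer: -300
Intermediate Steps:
R(Y) = -2*Y (R(Y) = -3*Y + Y = -2*Y)
Z(g, z) = 6 (Z(g, z) = g*0 - 2*(-3) = 0 + 6 = 6)
(10*(-5))*Z(c(5), 6) = (10*(-5))*6 = -50*6 = -300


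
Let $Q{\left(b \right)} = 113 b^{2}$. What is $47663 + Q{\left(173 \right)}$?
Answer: $3429640$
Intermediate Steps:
$47663 + Q{\left(173 \right)} = 47663 + 113 \cdot 173^{2} = 47663 + 113 \cdot 29929 = 47663 + 3381977 = 3429640$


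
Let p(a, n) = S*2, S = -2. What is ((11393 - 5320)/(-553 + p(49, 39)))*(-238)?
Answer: 1445374/557 ≈ 2594.9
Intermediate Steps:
p(a, n) = -4 (p(a, n) = -2*2 = -4)
((11393 - 5320)/(-553 + p(49, 39)))*(-238) = ((11393 - 5320)/(-553 - 4))*(-238) = (6073/(-557))*(-238) = (6073*(-1/557))*(-238) = -6073/557*(-238) = 1445374/557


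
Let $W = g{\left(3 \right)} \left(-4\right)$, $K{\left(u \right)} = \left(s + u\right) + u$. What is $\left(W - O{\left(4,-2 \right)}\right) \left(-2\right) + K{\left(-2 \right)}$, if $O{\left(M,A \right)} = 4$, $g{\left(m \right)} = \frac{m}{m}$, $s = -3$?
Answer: $9$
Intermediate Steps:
$g{\left(m \right)} = 1$
$K{\left(u \right)} = -3 + 2 u$ ($K{\left(u \right)} = \left(-3 + u\right) + u = -3 + 2 u$)
$W = -4$ ($W = 1 \left(-4\right) = -4$)
$\left(W - O{\left(4,-2 \right)}\right) \left(-2\right) + K{\left(-2 \right)} = \left(-4 - 4\right) \left(-2\right) + \left(-3 + 2 \left(-2\right)\right) = \left(-4 - 4\right) \left(-2\right) - 7 = \left(-8\right) \left(-2\right) - 7 = 16 - 7 = 9$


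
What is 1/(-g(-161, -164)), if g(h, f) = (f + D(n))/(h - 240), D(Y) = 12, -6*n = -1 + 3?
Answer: -401/152 ≈ -2.6382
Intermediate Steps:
n = -⅓ (n = -(-1 + 3)/6 = -⅙*2 = -⅓ ≈ -0.33333)
g(h, f) = (12 + f)/(-240 + h) (g(h, f) = (f + 12)/(h - 240) = (12 + f)/(-240 + h))
1/(-g(-161, -164)) = 1/(-(12 - 164)/(-240 - 161)) = 1/(-(-152)/(-401)) = 1/(-(-1)*(-152)/401) = 1/(-1*152/401) = 1/(-152/401) = -401/152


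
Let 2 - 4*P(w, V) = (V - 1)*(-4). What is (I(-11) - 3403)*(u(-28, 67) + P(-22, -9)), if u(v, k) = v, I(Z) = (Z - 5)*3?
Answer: 258825/2 ≈ 1.2941e+5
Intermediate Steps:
I(Z) = -15 + 3*Z (I(Z) = (-5 + Z)*3 = -15 + 3*Z)
P(w, V) = -½ + V (P(w, V) = ½ - (V - 1)*(-4)/4 = ½ - (-1 + V)*(-4)/4 = ½ - (4 - 4*V)/4 = ½ + (-1 + V) = -½ + V)
(I(-11) - 3403)*(u(-28, 67) + P(-22, -9)) = ((-15 + 3*(-11)) - 3403)*(-28 + (-½ - 9)) = ((-15 - 33) - 3403)*(-28 - 19/2) = (-48 - 3403)*(-75/2) = -3451*(-75/2) = 258825/2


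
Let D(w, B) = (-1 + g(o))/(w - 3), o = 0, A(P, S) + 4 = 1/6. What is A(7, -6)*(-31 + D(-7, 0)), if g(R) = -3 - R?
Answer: 1173/10 ≈ 117.30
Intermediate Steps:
A(P, S) = -23/6 (A(P, S) = -4 + 1/6 = -23/6)
D(w, B) = -4/(-3 + w) (D(w, B) = (-1 + (-3 - 1*0))/(w - 3) = (-1 + (-3 + 0))/(-3 + w) = (-1 - 3)/(-3 + w) = -4/(-3 + w))
A(7, -6)*(-31 + D(-7, 0)) = -23*(-31 - 4/(-3 - 7))/6 = -23*(-31 - 4/(-10))/6 = -23*(-31 - 4*(-1/10))/6 = -23*(-31 + 2/5)/6 = -23/6*(-153/5) = 1173/10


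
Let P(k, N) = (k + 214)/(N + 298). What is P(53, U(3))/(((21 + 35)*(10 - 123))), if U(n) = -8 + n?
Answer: -267/1854104 ≈ -0.00014400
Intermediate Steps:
P(k, N) = (214 + k)/(298 + N)
P(53, U(3))/(((21 + 35)*(10 - 123))) = ((214 + 53)/(298 + (-8 + 3)))/(((21 + 35)*(10 - 123))) = (267/(298 - 5))/((56*(-113))) = (267/293)/(-6328) = ((1/293)*267)*(-1/6328) = (267/293)*(-1/6328) = -267/1854104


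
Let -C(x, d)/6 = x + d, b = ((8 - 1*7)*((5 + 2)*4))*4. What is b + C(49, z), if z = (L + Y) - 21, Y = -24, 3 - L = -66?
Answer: -326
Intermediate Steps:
L = 69 (L = 3 - 1*(-66) = 3 + 66 = 69)
z = 24 (z = (69 - 24) - 21 = 45 - 21 = 24)
b = 112 (b = ((8 - 7)*(7*4))*4 = (1*28)*4 = 28*4 = 112)
C(x, d) = -6*d - 6*x (C(x, d) = -6*(x + d) = -6*(d + x) = -6*d - 6*x)
b + C(49, z) = 112 + (-6*24 - 6*49) = 112 + (-144 - 294) = 112 - 438 = -326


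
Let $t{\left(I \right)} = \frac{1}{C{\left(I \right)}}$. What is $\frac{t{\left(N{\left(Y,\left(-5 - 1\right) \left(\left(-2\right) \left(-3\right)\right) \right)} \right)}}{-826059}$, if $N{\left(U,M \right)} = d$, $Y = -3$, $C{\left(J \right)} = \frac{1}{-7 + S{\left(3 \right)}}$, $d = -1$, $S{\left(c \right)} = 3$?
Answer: $\frac{4}{826059} \approx 4.8423 \cdot 10^{-6}$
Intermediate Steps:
$C{\left(J \right)} = - \frac{1}{4}$ ($C{\left(J \right)} = \frac{1}{-7 + 3} = \frac{1}{-4} = - \frac{1}{4}$)
$N{\left(U,M \right)} = -1$
$t{\left(I \right)} = -4$ ($t{\left(I \right)} = \frac{1}{- \frac{1}{4}} = -4$)
$\frac{t{\left(N{\left(Y,\left(-5 - 1\right) \left(\left(-2\right) \left(-3\right)\right) \right)} \right)}}{-826059} = - \frac{4}{-826059} = \left(-4\right) \left(- \frac{1}{826059}\right) = \frac{4}{826059}$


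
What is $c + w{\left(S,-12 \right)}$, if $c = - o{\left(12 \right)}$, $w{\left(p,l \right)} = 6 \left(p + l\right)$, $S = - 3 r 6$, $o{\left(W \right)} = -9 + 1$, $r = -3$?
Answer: $260$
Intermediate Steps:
$o{\left(W \right)} = -8$
$S = 54$ ($S = \left(-3\right) \left(-3\right) 6 = 9 \cdot 6 = 54$)
$w{\left(p,l \right)} = 6 l + 6 p$ ($w{\left(p,l \right)} = 6 \left(l + p\right) = 6 l + 6 p$)
$c = 8$ ($c = \left(-1\right) \left(-8\right) = 8$)
$c + w{\left(S,-12 \right)} = 8 + \left(6 \left(-12\right) + 6 \cdot 54\right) = 8 + \left(-72 + 324\right) = 8 + 252 = 260$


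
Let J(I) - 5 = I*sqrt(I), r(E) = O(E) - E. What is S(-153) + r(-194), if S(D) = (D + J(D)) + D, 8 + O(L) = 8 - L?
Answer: 87 - 459*I*sqrt(17) ≈ 87.0 - 1892.5*I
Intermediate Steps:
O(L) = -L (O(L) = -8 + (8 - L) = -L)
r(E) = -2*E (r(E) = -E - E = -2*E)
J(I) = 5 + I**(3/2) (J(I) = 5 + I*sqrt(I) = 5 + I**(3/2))
S(D) = 5 + D**(3/2) + 2*D (S(D) = (D + (5 + D**(3/2))) + D = (5 + D + D**(3/2)) + D = 5 + D**(3/2) + 2*D)
S(-153) + r(-194) = (5 + (-153)**(3/2) + 2*(-153)) - 2*(-194) = (5 - 459*I*sqrt(17) - 306) + 388 = (-301 - 459*I*sqrt(17)) + 388 = 87 - 459*I*sqrt(17)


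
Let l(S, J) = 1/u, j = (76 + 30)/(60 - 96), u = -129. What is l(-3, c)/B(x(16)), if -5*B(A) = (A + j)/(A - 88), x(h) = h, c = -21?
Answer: -432/2021 ≈ -0.21376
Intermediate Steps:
j = -53/18 (j = 106/(-36) = 106*(-1/36) = -53/18 ≈ -2.9444)
l(S, J) = -1/129 (l(S, J) = 1/(-129) = -1/129)
B(A) = -(-53/18 + A)/(5*(-88 + A)) (B(A) = -(A - 53/18)/(5*(A - 88)) = -(-53/18 + A)/(5*(-88 + A)))
l(-3, c)/B(x(16)) = -90*(-88 + 16)/(53 - 18*16)/129 = -(-6480/(53 - 288))/129 = -1/(129*((1/90)*(-1/72)*(-235))) = -1/(129*47/1296) = -1/129*1296/47 = -432/2021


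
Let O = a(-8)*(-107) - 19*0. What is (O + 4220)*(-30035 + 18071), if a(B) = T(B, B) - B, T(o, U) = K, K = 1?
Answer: -38966748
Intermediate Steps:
T(o, U) = 1
a(B) = 1 - B
O = -963 (O = (1 - 1*(-8))*(-107) - 19*0 = (1 + 8)*(-107) + 0 = 9*(-107) + 0 = -963 + 0 = -963)
(O + 4220)*(-30035 + 18071) = (-963 + 4220)*(-30035 + 18071) = 3257*(-11964) = -38966748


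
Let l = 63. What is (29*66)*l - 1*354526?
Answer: -233944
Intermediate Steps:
(29*66)*l - 1*354526 = (29*66)*63 - 1*354526 = 1914*63 - 354526 = 120582 - 354526 = -233944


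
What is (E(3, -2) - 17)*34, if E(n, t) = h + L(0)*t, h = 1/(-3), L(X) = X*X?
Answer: -1768/3 ≈ -589.33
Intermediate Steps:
L(X) = X²
h = -⅓ (h = 1*(-⅓) = -⅓ ≈ -0.33333)
E(n, t) = -⅓ (E(n, t) = -⅓ + 0²*t = -⅓ + 0*t = -⅓ + 0 = -⅓)
(E(3, -2) - 17)*34 = (-⅓ - 17)*34 = -52/3*34 = -1768/3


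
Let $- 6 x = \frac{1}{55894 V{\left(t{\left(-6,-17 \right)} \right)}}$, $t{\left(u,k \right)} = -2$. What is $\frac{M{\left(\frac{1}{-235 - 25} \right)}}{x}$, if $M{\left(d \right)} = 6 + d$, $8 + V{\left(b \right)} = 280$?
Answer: $- \frac{35552608368}{65} \approx -5.4696 \cdot 10^{8}$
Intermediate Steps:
$V{\left(b \right)} = 272$ ($V{\left(b \right)} = -8 + 280 = 272$)
$x = - \frac{1}{91219008}$ ($x = - \frac{\frac{1}{55894} \cdot \frac{1}{272}}{6} = \left(- \frac{1}{6}\right) \frac{1}{15203168} = - \frac{1}{91219008} \approx -1.0963 \cdot 10^{-8}$)
$\frac{M{\left(\frac{1}{-235 - 25} \right)}}{x} = \frac{6 + \frac{1}{-235 - 25}}{- \frac{1}{91219008}} = \left(6 + \frac{1}{-260}\right) \left(-91219008\right) = \left(6 - \frac{1}{260}\right) \left(-91219008\right) = \frac{1559}{260} \left(-91219008\right) = - \frac{35552608368}{65}$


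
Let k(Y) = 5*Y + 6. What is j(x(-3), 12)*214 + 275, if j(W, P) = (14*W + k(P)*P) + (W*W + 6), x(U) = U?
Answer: 163985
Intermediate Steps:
k(Y) = 6 + 5*Y
j(W, P) = 6 + W**2 + 14*W + P*(6 + 5*P) (j(W, P) = (14*W + (6 + 5*P)*P) + (W*W + 6) = (14*W + P*(6 + 5*P)) + (W**2 + 6) = (14*W + P*(6 + 5*P)) + (6 + W**2) = 6 + W**2 + 14*W + P*(6 + 5*P))
j(x(-3), 12)*214 + 275 = (6 + (-3)**2 + 14*(-3) + 12*(6 + 5*12))*214 + 275 = (6 + 9 - 42 + 12*(6 + 60))*214 + 275 = (6 + 9 - 42 + 12*66)*214 + 275 = (6 + 9 - 42 + 792)*214 + 275 = 765*214 + 275 = 163710 + 275 = 163985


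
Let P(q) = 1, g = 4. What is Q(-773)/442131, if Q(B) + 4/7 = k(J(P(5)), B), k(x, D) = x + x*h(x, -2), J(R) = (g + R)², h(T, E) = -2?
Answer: -179/3094917 ≈ -5.7837e-5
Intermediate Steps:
J(R) = (4 + R)²
k(x, D) = -x (k(x, D) = x + x*(-2) = x - 2*x = -x)
Q(B) = -179/7 (Q(B) = -4/7 - (4 + 1)² = -4/7 - 1*5² = -4/7 - 1*25 = -4/7 - 25 = -179/7)
Q(-773)/442131 = -179/7/442131 = -179/7*1/442131 = -179/3094917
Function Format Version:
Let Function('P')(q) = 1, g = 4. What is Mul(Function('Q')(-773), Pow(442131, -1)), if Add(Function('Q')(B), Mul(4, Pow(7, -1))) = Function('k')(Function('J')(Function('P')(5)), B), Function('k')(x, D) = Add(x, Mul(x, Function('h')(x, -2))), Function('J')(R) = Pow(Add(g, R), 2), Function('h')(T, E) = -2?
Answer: Rational(-179, 3094917) ≈ -5.7837e-5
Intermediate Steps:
Function('J')(R) = Pow(Add(4, R), 2)
Function('k')(x, D) = Mul(-1, x) (Function('k')(x, D) = Add(x, Mul(x, -2)) = Add(x, Mul(-2, x)) = Mul(-1, x))
Function('Q')(B) = Rational(-179, 7) (Function('Q')(B) = Add(Rational(-4, 7), Mul(-1, Pow(Add(4, 1), 2))) = Add(Rational(-4, 7), Mul(-1, Pow(5, 2))) = Add(Rational(-4, 7), Mul(-1, 25)) = Add(Rational(-4, 7), -25) = Rational(-179, 7))
Mul(Function('Q')(-773), Pow(442131, -1)) = Mul(Rational(-179, 7), Pow(442131, -1)) = Mul(Rational(-179, 7), Rational(1, 442131)) = Rational(-179, 3094917)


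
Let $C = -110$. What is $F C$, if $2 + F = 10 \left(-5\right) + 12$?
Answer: $4400$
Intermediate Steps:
$F = -40$ ($F = -2 + \left(10 \left(-5\right) + 12\right) = -2 + \left(-50 + 12\right) = -2 - 38 = -40$)
$F C = \left(-40\right) \left(-110\right) = 4400$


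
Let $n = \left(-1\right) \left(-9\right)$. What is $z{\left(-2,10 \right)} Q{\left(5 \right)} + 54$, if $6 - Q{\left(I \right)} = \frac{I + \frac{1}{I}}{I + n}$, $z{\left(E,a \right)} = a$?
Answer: $\frac{772}{7} \approx 110.29$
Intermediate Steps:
$n = 9$
$Q{\left(I \right)} = 6 - \frac{I + \frac{1}{I}}{9 + I}$ ($Q{\left(I \right)} = 6 - \frac{I + \frac{1}{I}}{I + 9} = 6 - \frac{I + \frac{1}{I}}{9 + I}$)
$z{\left(-2,10 \right)} Q{\left(5 \right)} + 54 = 10 \frac{-1 + 5 \cdot 5^{2} + 54 \cdot 5}{5 \left(9 + 5\right)} + 54 = 10 \frac{-1 + 5 \cdot 25 + 270}{5 \cdot 14} + 54 = 10 \cdot \frac{1}{5} \cdot \frac{1}{14} \left(-1 + 125 + 270\right) + 54 = 10 \cdot \frac{1}{5} \cdot \frac{1}{14} \cdot 394 + 54 = 10 \cdot \frac{197}{35} + 54 = \frac{394}{7} + 54 = \frac{772}{7}$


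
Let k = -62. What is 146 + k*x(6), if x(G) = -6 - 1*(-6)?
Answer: 146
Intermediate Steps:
x(G) = 0 (x(G) = -6 + 6 = 0)
146 + k*x(6) = 146 - 62*0 = 146 + 0 = 146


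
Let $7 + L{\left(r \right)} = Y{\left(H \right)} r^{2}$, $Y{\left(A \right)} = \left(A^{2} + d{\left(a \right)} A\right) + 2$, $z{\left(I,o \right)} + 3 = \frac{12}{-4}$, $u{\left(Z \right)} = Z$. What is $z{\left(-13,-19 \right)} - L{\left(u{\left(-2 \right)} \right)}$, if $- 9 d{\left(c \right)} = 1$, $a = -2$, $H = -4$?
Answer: $- \frac{655}{9} \approx -72.778$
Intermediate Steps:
$z{\left(I,o \right)} = -6$ ($z{\left(I,o \right)} = -3 + \frac{12}{-4} = -3 + 12 \left(- \frac{1}{4}\right) = -3 - 3 = -6$)
$d{\left(c \right)} = - \frac{1}{9}$ ($d{\left(c \right)} = \left(- \frac{1}{9}\right) 1 = - \frac{1}{9}$)
$Y{\left(A \right)} = 2 + A^{2} - \frac{A}{9}$ ($Y{\left(A \right)} = \left(A^{2} - \frac{A}{9}\right) + 2 = 2 + A^{2} - \frac{A}{9}$)
$L{\left(r \right)} = -7 + \frac{166 r^{2}}{9}$ ($L{\left(r \right)} = -7 + \left(2 + \left(-4\right)^{2} - - \frac{4}{9}\right) r^{2} = -7 + \left(2 + 16 + \frac{4}{9}\right) r^{2} = -7 + \frac{166 r^{2}}{9}$)
$z{\left(-13,-19 \right)} - L{\left(u{\left(-2 \right)} \right)} = -6 - \left(-7 + \frac{166 \left(-2\right)^{2}}{9}\right) = -6 - \left(-7 + \frac{166}{9} \cdot 4\right) = -6 - \left(-7 + \frac{664}{9}\right) = -6 - \frac{601}{9} = - \frac{655}{9}$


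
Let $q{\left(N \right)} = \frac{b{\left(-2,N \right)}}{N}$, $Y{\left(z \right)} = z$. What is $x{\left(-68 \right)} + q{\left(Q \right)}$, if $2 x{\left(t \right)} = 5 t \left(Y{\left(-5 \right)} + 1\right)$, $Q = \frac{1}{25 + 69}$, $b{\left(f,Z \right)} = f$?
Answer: $492$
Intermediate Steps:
$Q = \frac{1}{94} \approx 0.010638$
$q{\left(N \right)} = - \frac{2}{N}$
$x{\left(t \right)} = - 10 t$ ($x{\left(t \right)} = \frac{5 t \left(-5 + 1\right)}{2} = \frac{5 t \left(-4\right)}{2} = \frac{\left(-20\right) t}{2} = - 10 t$)
$x{\left(-68 \right)} + q{\left(Q \right)} = \left(-10\right) \left(-68\right) - 2 \frac{1}{\frac{1}{94}} = 680 - 188 = 492$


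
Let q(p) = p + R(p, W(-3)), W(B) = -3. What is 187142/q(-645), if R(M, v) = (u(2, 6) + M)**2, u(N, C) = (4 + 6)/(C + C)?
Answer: 6737112/14915005 ≈ 0.45170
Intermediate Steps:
u(N, C) = 5/C (u(N, C) = 10/((2*C)) = 10*(1/(2*C)) = 5/C)
R(M, v) = (5/6 + M)**2
q(p) = p + (5 + 6*p)**2/36
187142/q(-645) = 187142/(-645 + (5 + 6*(-645))**2/36) = 187142/(-645 + (5 - 3870)**2/36) = 187142/(-645 + (1/36)*(-3865)**2) = 187142/(-645 + (1/36)*14938225) = 187142/(-645 + 14938225/36) = 187142/(14915005/36) = 187142*(36/14915005) = 6737112/14915005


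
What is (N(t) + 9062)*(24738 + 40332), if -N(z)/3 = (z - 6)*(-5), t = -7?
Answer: 576975690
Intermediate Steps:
N(z) = -90 + 15*z (N(z) = -3*(z - 6)*(-5) = -3*(-6 + z)*(-5) = -3*(30 - 5*z) = -90 + 15*z)
(N(t) + 9062)*(24738 + 40332) = ((-90 + 15*(-7)) + 9062)*(24738 + 40332) = ((-90 - 105) + 9062)*65070 = (-195 + 9062)*65070 = 8867*65070 = 576975690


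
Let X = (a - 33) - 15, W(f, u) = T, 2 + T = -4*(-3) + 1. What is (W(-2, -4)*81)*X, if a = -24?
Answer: -64152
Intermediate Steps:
T = 11 (T = -2 + (-4*(-3) + 1) = -2 + (12 + 1) = -2 + 13 = 11)
W(f, u) = 11
X = -72 (X = (-24 - 33) - 15 = -57 - 15 = -72)
(W(-2, -4)*81)*X = (11*81)*(-72) = 891*(-72) = -64152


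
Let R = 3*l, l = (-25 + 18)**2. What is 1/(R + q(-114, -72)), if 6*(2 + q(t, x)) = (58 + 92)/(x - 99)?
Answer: 171/24770 ≈ 0.0069035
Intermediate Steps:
q(t, x) = -2 + 25/(-99 + x) (q(t, x) = -2 + ((58 + 92)/(x - 99))/6 = -2 + (150/(-99 + x))/6 = -2 + 25/(-99 + x))
l = 49 (l = (-7)**2 = 49)
R = 147 (R = 3*49 = 147)
1/(R + q(-114, -72)) = 1/(147 + (223 - 2*(-72))/(-99 - 72)) = 1/(147 + (223 + 144)/(-171)) = 1/(147 - 1/171*367) = 1/(147 - 367/171) = 1/(24770/171) = 171/24770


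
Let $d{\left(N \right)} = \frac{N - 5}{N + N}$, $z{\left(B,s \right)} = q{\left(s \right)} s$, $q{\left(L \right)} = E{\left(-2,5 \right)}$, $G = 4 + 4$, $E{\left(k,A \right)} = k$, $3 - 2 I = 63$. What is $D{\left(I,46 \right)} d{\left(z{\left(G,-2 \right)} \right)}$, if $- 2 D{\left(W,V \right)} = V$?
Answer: $\frac{23}{8} \approx 2.875$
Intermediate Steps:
$I = -30$ ($I = \frac{3}{2} - \frac{63}{2} = -30$)
$D{\left(W,V \right)} = - \frac{V}{2}$
$G = 8$
$q{\left(L \right)} = -2$
$z{\left(B,s \right)} = - 2 s$
$d{\left(N \right)} = \frac{-5 + N}{2 N}$
$D{\left(I,46 \right)} d{\left(z{\left(G,-2 \right)} \right)} = \left(- \frac{1}{2}\right) 46 \frac{-5 - -4}{2 \left(\left(-2\right) \left(-2\right)\right)} = - 23 \frac{-5 + 4}{2 \cdot 4} = - 23 \cdot \frac{1}{2} \cdot \frac{1}{4} \left(-1\right) = \left(-23\right) \left(- \frac{1}{8}\right) = \frac{23}{8}$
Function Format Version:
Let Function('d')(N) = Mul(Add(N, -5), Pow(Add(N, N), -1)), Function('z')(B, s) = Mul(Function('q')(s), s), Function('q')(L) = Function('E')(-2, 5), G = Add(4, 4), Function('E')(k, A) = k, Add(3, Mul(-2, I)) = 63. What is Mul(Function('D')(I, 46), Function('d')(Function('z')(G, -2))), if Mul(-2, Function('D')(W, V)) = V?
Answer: Rational(23, 8) ≈ 2.8750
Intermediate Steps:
I = -30 (I = Add(Rational(3, 2), Mul(Rational(-1, 2), 63)) = Add(Rational(3, 2), Rational(-63, 2)) = -30)
Function('D')(W, V) = Mul(Rational(-1, 2), V)
G = 8
Function('q')(L) = -2
Function('z')(B, s) = Mul(-2, s)
Function('d')(N) = Mul(Rational(1, 2), Pow(N, -1), Add(-5, N)) (Function('d')(N) = Mul(Add(-5, N), Pow(Mul(2, N), -1)) = Mul(Add(-5, N), Mul(Rational(1, 2), Pow(N, -1))) = Mul(Rational(1, 2), Pow(N, -1), Add(-5, N)))
Mul(Function('D')(I, 46), Function('d')(Function('z')(G, -2))) = Mul(Mul(Rational(-1, 2), 46), Mul(Rational(1, 2), Pow(Mul(-2, -2), -1), Add(-5, Mul(-2, -2)))) = Mul(-23, Mul(Rational(1, 2), Pow(4, -1), Add(-5, 4))) = Mul(-23, Mul(Rational(1, 2), Rational(1, 4), -1)) = Mul(-23, Rational(-1, 8)) = Rational(23, 8)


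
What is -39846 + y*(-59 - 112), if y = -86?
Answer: -25140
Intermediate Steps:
-39846 + y*(-59 - 112) = -39846 - 86*(-59 - 112) = -39846 - 86*(-171) = -39846 + 14706 = -25140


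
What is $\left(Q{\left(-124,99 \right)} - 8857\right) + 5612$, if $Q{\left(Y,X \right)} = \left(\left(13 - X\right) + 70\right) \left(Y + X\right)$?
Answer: $-2845$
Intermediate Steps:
$Q{\left(Y,X \right)} = \left(83 - X\right) \left(X + Y\right)$
$\left(Q{\left(-124,99 \right)} - 8857\right) + 5612 = \left(\left(- 99^{2} + 83 \cdot 99 + 83 \left(-124\right) - 99 \left(-124\right)\right) - 8857\right) + 5612 = \left(\left(\left(-1\right) 9801 + 8217 - 10292 + 12276\right) - 8857\right) + 5612 = \left(\left(-9801 + 8217 - 10292 + 12276\right) - 8857\right) + 5612 = \left(400 - 8857\right) + 5612 = -8457 + 5612 = -2845$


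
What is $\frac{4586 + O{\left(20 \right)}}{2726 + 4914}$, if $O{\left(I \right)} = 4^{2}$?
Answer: $\frac{2301}{3820} \approx 0.60236$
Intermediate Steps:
$O{\left(I \right)} = 16$
$\frac{4586 + O{\left(20 \right)}}{2726 + 4914} = \frac{4586 + 16}{2726 + 4914} = \frac{4602}{7640} = 4602 \cdot \frac{1}{7640} = \frac{2301}{3820}$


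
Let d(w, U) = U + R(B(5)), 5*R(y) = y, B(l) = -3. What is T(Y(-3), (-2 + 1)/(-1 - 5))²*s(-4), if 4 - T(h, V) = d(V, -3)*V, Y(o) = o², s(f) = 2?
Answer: 1058/25 ≈ 42.320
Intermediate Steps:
R(y) = y/5
d(w, U) = -⅗ + U (d(w, U) = U + (⅕)*(-3) = U - ⅗ = -⅗ + U)
T(h, V) = 4 + 18*V/5 (T(h, V) = 4 - (-⅗ - 3)*V = 4 - (-18)*V/5 = 4 + 18*V/5)
T(Y(-3), (-2 + 1)/(-1 - 5))²*s(-4) = (4 + 18*((-2 + 1)/(-1 - 5))/5)²*2 = (4 + 18*(-1/(-6))/5)²*2 = (4 + 18*(-1*(-⅙))/5)²*2 = (4 + (18/5)*(⅙))²*2 = (4 + ⅗)²*2 = (23/5)²*2 = (529/25)*2 = 1058/25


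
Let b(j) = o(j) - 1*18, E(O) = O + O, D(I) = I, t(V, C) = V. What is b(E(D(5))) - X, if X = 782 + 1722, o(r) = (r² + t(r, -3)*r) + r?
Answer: -2312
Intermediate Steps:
E(O) = 2*O
o(r) = r + 2*r² (o(r) = (r² + r*r) + r = (r² + r²) + r = 2*r² + r = r + 2*r²)
X = 2504
b(j) = -18 + j*(1 + 2*j) (b(j) = j*(1 + 2*j) - 1*18 = j*(1 + 2*j) - 18 = -18 + j*(1 + 2*j))
b(E(D(5))) - X = (-18 + (2*5)*(1 + 2*(2*5))) - 1*2504 = (-18 + 10*(1 + 2*10)) - 2504 = (-18 + 10*(1 + 20)) - 2504 = (-18 + 10*21) - 2504 = (-18 + 210) - 2504 = 192 - 2504 = -2312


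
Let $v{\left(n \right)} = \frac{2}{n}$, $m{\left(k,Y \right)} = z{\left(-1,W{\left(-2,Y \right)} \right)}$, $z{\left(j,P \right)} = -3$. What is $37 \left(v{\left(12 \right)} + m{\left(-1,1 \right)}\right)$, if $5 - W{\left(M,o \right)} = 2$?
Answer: $- \frac{629}{6} \approx -104.83$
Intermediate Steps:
$W{\left(M,o \right)} = 3$ ($W{\left(M,o \right)} = 5 - 2 = 3$)
$m{\left(k,Y \right)} = -3$
$37 \left(v{\left(12 \right)} + m{\left(-1,1 \right)}\right) = 37 \left(\frac{2}{12} - 3\right) = 37 \left(2 \cdot \frac{1}{12} - 3\right) = 37 \left(\frac{1}{6} - 3\right) = 37 \left(- \frac{17}{6}\right) = - \frac{629}{6}$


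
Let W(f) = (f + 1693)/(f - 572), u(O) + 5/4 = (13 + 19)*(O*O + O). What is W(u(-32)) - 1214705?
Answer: -50484309924/41561 ≈ -1.2147e+6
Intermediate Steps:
u(O) = -5/4 + 32*O + 32*O² (u(O) = -5/4 + (13 + 19)*(O*O + O) = -5/4 + 32*(O² + O) = -5/4 + 32*(O + O²) = -5/4 + (32*O + 32*O²) = -5/4 + 32*O + 32*O²)
W(f) = (1693 + f)/(-572 + f)
W(u(-32)) - 1214705 = (1693 + (-5/4 + 32*(-32) + 32*(-32)²))/(-572 + (-5/4 + 32*(-32) + 32*(-32)²)) - 1214705 = (1693 + (-5/4 - 1024 + 32*1024))/(-572 + (-5/4 - 1024 + 32*1024)) - 1214705 = (1693 + (-5/4 - 1024 + 32768))/(-572 + (-5/4 - 1024 + 32768)) - 1214705 = (1693 + 126971/4)/(-572 + 126971/4) - 1214705 = (133743/4)/(124683/4) - 1214705 = (4/124683)*(133743/4) - 1214705 = 44581/41561 - 1214705 = -50484309924/41561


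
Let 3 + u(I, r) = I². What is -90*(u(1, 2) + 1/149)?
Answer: 26730/149 ≈ 179.40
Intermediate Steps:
u(I, r) = -3 + I²
-90*(u(1, 2) + 1/149) = -90*((-3 + 1²) + 1/149) = -90*((-3 + 1) + 1/149) = -90*(-2 + 1/149) = -90*(-297/149) = 26730/149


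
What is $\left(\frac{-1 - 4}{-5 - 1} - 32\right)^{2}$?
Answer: $\frac{34969}{36} \approx 971.36$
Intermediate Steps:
$\left(\frac{-1 - 4}{-5 - 1} - 32\right)^{2} = \left(- \frac{5}{-6} - 32\right)^{2} = \left(\left(-5\right) \left(- \frac{1}{6}\right) - 32\right)^{2} = \left(\frac{5}{6} - 32\right)^{2} = \left(- \frac{187}{6}\right)^{2} = \frac{34969}{36}$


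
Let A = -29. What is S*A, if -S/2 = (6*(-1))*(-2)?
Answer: 696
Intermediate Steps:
S = -24 (S = -2*6*(-1)*(-2) = -(-12)*(-2) = -2*12 = -24)
S*A = -24*(-29) = 696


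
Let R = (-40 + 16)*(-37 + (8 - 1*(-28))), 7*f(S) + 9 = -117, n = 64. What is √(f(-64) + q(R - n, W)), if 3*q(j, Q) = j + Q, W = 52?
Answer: I*√14 ≈ 3.7417*I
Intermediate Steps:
f(S) = -18 (f(S) = -9/7 + (⅐)*(-117) = -9/7 - 117/7 = -18)
R = 24 (R = -24*(-37 + (8 + 28)) = -24*(-37 + 36) = -24*(-1) = 24)
q(j, Q) = Q/3 + j/3 (q(j, Q) = (j + Q)/3 = (Q + j)/3 = Q/3 + j/3)
√(f(-64) + q(R - n, W)) = √(-18 + ((⅓)*52 + (24 - 1*64)/3)) = √(-18 + (52/3 + (24 - 64)/3)) = √(-18 + (52/3 + (⅓)*(-40))) = √(-18 + (52/3 - 40/3)) = √(-18 + 4) = √(-14) = I*√14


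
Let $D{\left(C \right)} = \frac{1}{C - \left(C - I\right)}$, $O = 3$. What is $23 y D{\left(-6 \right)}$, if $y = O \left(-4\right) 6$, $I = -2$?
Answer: $828$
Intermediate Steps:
$y = -72$ ($y = 3 \left(-4\right) 6 = \left(-12\right) 6 = -72$)
$D{\left(C \right)} = - \frac{1}{2}$ ($D{\left(C \right)} = \frac{1}{C - \left(2 + C\right)} = \frac{1}{-2} = - \frac{1}{2}$)
$23 y D{\left(-6 \right)} = 23 \left(-72\right) \left(- \frac{1}{2}\right) = \left(-1656\right) \left(- \frac{1}{2}\right) = 828$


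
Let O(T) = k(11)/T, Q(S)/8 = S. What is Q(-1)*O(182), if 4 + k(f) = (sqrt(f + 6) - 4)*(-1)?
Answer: 4*sqrt(17)/91 ≈ 0.18124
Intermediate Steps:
Q(S) = 8*S
k(f) = -sqrt(6 + f) (k(f) = -4 + (sqrt(f + 6) - 4)*(-1) = -4 + (sqrt(6 + f) - 4)*(-1) = -4 + (-4 + sqrt(6 + f))*(-1) = -4 + (4 - sqrt(6 + f)) = -sqrt(6 + f))
O(T) = -sqrt(17)/T (O(T) = (-sqrt(6 + 11))/T = (-sqrt(17))/T = -sqrt(17)/T)
Q(-1)*O(182) = (8*(-1))*(-1*sqrt(17)/182) = -(-8)*sqrt(17)/182 = -(-4)*sqrt(17)/91 = 4*sqrt(17)/91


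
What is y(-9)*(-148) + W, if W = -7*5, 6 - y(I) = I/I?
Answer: -775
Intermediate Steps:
y(I) = 5 (y(I) = 6 - I/I = 6 - 1*1 = 6 - 1 = 5)
W = -35
y(-9)*(-148) + W = 5*(-148) - 35 = -740 - 35 = -775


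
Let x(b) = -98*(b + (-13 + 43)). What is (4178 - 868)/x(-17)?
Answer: -1655/637 ≈ -2.5981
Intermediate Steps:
x(b) = -2940 - 98*b (x(b) = -98*(b + 30) = -98*(30 + b) = -2940 - 98*b)
(4178 - 868)/x(-17) = (4178 - 868)/(-2940 - 98*(-17)) = 3310/(-2940 + 1666) = 3310/(-1274) = 3310*(-1/1274) = -1655/637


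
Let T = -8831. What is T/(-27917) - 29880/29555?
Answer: -114631951/165017387 ≈ -0.69467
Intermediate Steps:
T/(-27917) - 29880/29555 = -8831/(-27917) - 29880/29555 = -8831*(-1/27917) - 29880*1/29555 = 8831/27917 - 5976/5911 = -114631951/165017387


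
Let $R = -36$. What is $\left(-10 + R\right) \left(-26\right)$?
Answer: $1196$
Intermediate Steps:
$\left(-10 + R\right) \left(-26\right) = \left(-10 - 36\right) \left(-26\right) = \left(-46\right) \left(-26\right) = 1196$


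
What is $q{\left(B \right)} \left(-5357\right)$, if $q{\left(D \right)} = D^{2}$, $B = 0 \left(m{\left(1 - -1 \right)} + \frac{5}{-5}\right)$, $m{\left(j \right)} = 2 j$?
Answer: $0$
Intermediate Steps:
$B = 0$ ($B = 0 \left(2 \left(1 - -1\right) + \frac{5}{-5}\right) = 0 \left(2 \left(1 + 1\right) + 5 \left(- \frac{1}{5}\right)\right) = 0 \left(2 \cdot 2 - 1\right) = 0 \left(4 - 1\right) = 0 \cdot 3 = 0$)
$q{\left(B \right)} \left(-5357\right) = 0^{2} \left(-5357\right) = 0 \left(-5357\right) = 0$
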